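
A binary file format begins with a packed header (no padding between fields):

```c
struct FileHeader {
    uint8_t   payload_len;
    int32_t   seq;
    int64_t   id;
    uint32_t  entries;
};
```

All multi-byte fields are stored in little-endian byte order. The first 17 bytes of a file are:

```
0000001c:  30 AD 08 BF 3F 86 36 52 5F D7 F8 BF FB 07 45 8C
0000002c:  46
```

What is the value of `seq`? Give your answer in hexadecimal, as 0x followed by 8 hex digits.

`seq` follows `payload_len` (1 byte), so it starts at byte offset 1 and occupies 4 bytes.
Bytes at offsets 1..4: AD 08 BF 3F.
Little-endian: lowest address holds the least-significant byte.
Reassemble most-significant byte first: 3F BF 08 AD → 0x3FBF08AD.

0x3FBF08AD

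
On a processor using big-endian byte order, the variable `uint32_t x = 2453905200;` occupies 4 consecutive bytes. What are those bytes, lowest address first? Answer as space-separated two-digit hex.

2453905200 in hexadecimal, padded to 32 bits, is 0x92439F30.
Split into bytes (most-significant first): 92 43 9F 30.
Big-endian stores the most-significant byte at the lowest address.
So the memory order matches the most-significant-first order: 92 43 9F 30.

92 43 9F 30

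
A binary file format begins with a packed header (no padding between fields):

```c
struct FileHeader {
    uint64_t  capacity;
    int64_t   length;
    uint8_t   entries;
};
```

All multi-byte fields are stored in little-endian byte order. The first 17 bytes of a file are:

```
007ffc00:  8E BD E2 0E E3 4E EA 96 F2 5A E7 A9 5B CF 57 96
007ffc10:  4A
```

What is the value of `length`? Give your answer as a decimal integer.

-7613388652447048974

`length` follows `capacity` (8 bytes), so it starts at byte offset 8 and occupies 8 bytes.
Bytes at offsets 8..15: F2 5A E7 A9 5B CF 57 96.
In little-endian order the low byte comes first in memory.
Reassemble most-significant byte first: 96 57 CF 5B A9 E7 5A F2 → 0x9657CF5BA9E75AF2.
Top bit is set, so as a signed 64-bit value this is 0x9657CF5BA9E75AF2 − 2^64 = -7613388652447048974.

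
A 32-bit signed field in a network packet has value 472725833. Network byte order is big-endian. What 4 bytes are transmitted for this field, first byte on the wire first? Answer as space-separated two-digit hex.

1C 2D 39 49

472725833 in hexadecimal, padded to 32 bits, is 0x1C2D3949.
Split into bytes (most-significant first): 1C 2D 39 49.
In big-endian order the high byte comes first in memory.
So the memory order matches the most-significant-first order: 1C 2D 39 49.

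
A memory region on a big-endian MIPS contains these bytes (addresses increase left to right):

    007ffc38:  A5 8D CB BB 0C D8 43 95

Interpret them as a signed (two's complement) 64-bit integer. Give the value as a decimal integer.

-6517329081500417131

In big-endian order the high byte comes first in memory.
The bytes are already most-significant first: 0xA58DCBBB0CD84395.
Top bit is set, so as a signed 64-bit value this is 0xA58DCBBB0CD84395 − 2^64 = -6517329081500417131.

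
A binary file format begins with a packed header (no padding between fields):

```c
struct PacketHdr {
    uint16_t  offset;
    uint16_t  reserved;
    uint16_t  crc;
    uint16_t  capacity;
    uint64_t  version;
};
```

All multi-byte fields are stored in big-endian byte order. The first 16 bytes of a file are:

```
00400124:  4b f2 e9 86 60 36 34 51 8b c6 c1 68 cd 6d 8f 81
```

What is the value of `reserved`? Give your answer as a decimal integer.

59782

`reserved` follows `offset` (2 bytes), so it starts at byte offset 2 and occupies 2 bytes.
Bytes at offsets 2..3: E9 86.
Big-endian: lowest address holds the most-significant byte.
The bytes are already most-significant first: 0xE986.
0xE986 = 59782.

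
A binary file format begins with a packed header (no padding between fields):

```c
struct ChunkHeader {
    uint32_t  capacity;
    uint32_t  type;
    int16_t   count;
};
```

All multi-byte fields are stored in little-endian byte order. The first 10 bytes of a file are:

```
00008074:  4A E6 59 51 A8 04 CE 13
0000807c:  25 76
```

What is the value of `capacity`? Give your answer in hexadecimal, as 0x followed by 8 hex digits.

`capacity` is the first field, at byte offset 0, occupying 4 bytes.
Bytes at offsets 0..3: 4A E6 59 51.
Little-endian stores the least-significant byte at the lowest address.
Reassemble most-significant byte first: 51 59 E6 4A → 0x5159E64A.

0x5159E64A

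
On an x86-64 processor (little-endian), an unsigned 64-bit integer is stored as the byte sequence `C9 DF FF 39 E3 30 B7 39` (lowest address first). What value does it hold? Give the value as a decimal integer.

In little-endian order the low byte comes first in memory.
Reassemble most-significant byte first: 39 B7 30 E3 39 FF DF C9 → 0x39B730E339FFDFC9.
0x39B730E339FFDFC9 = 4158846533388722121.

4158846533388722121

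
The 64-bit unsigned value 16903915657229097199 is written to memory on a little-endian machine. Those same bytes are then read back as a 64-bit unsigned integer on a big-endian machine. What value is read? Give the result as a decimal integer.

16903915657229097199 in 64-bit hexadecimal is 0xEA96C5BABE4DD8EF.
Stored little-endian, the bytes at ascending addresses are EF D8 4D BE BA C5 96 EA.
Read back as big-endian, the last byte is least significant, giving 0xEFD84DBEBAC596EA.
0xEFD84DBEBAC596EA = 17282649051606914794.

17282649051606914794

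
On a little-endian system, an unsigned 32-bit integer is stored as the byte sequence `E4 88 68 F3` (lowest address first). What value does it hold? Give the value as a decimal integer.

Little-endian stores the least-significant byte at the lowest address.
Reassemble most-significant byte first: F3 68 88 E4 → 0xF36888E4.
0xF36888E4 = 4083714276.

4083714276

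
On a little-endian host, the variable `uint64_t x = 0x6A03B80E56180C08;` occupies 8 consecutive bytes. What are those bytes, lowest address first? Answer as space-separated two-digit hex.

08 0C 18 56 0E B8 03 6A

Split into bytes (most-significant first): 6A 03 B8 0E 56 18 0C 08.
In little-endian order the low byte comes first in memory.
So at ascending addresses the bytes are 08 0C 18 56 0E B8 03 6A.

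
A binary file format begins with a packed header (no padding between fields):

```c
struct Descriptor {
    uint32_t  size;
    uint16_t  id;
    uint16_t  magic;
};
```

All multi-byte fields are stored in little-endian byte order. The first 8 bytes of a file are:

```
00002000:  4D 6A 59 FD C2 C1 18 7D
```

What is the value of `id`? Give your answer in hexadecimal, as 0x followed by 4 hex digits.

`id` follows `size` (4 bytes), so it starts at byte offset 4 and occupies 2 bytes.
Bytes at offsets 4..5: C2 C1.
Little-endian stores the least-significant byte at the lowest address.
Reassemble most-significant byte first: C1 C2 → 0xC1C2.

0xC1C2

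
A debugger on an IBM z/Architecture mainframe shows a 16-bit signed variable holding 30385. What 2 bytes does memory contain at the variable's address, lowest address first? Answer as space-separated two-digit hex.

30385 in hexadecimal, padded to 16 bits, is 0x76B1.
Split into bytes (most-significant first): 76 B1.
Big-endian: lowest address holds the most-significant byte.
So the memory order matches the most-significant-first order: 76 B1.

76 B1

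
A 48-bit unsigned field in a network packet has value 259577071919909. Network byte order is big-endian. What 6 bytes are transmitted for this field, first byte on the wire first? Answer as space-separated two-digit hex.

EC 15 7F 29 E3 25

259577071919909 in hexadecimal, padded to 48 bits, is 0xEC157F29E325.
Split into bytes (most-significant first): EC 15 7F 29 E3 25.
Big-endian: lowest address holds the most-significant byte.
So the memory order matches the most-significant-first order: EC 15 7F 29 E3 25.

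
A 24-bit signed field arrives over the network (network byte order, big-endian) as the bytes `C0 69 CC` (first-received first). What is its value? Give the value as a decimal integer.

Big-endian stores the most-significant byte at the lowest address.
The bytes are already most-significant first: 0xC069CC.
Top bit is set, so as a signed 24-bit value this is 0xC069CC − 2^24 = -4167220.

-4167220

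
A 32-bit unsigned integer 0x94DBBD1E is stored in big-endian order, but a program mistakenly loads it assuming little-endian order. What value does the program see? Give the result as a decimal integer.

515758996

Stored big-endian, the bytes at ascending addresses are 94 DB BD 1E.
Read back as little-endian, the first byte is least significant, giving 0x1EBDDB94.
0x1EBDDB94 = 515758996.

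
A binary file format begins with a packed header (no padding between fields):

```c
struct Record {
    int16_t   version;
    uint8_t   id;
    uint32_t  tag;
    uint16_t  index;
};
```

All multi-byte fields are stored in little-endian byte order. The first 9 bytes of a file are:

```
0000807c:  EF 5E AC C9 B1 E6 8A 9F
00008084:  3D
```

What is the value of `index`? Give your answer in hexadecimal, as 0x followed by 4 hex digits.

`index` follows `version` (2 B), `id` (1 B), `tag` (4 B), so it starts at offset 2 + 1 + 4 = 7 and occupies 2 bytes.
Bytes at offsets 7..8: 9F 3D.
In little-endian order the low byte comes first in memory.
Reassemble most-significant byte first: 3D 9F → 0x3D9F.

0x3D9F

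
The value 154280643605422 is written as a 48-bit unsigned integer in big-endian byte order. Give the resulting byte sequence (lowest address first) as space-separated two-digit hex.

8C 51 42 F5 33 AE

154280643605422 in hexadecimal, padded to 48 bits, is 0x8C5142F533AE.
Split into bytes (most-significant first): 8C 51 42 F5 33 AE.
In big-endian order the high byte comes first in memory.
So the memory order matches the most-significant-first order: 8C 51 42 F5 33 AE.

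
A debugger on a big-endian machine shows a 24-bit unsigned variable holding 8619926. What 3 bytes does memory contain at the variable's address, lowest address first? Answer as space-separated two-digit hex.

83 87 96

8619926 in hexadecimal, padded to 24 bits, is 0x838796.
Split into bytes (most-significant first): 83 87 96.
Big-endian stores the most-significant byte at the lowest address.
So the memory order matches the most-significant-first order: 83 87 96.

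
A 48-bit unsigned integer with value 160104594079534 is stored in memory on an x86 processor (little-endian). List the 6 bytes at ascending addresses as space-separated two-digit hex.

2E FF 74 41 9D 91

160104594079534 in hexadecimal, padded to 48 bits, is 0x919D4174FF2E.
Split into bytes (most-significant first): 91 9D 41 74 FF 2E.
Little-endian: lowest address holds the least-significant byte.
So at ascending addresses the bytes are 2E FF 74 41 9D 91.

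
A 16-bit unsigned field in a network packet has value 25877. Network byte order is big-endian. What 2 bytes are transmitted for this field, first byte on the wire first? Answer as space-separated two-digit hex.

65 15

25877 in hexadecimal, padded to 16 bits, is 0x6515.
Split into bytes (most-significant first): 65 15.
Big-endian: lowest address holds the most-significant byte.
So the memory order matches the most-significant-first order: 65 15.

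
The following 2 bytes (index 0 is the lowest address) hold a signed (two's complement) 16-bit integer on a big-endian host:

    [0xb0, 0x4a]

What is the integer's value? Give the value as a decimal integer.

Big-endian stores the most-significant byte at the lowest address.
The bytes are already most-significant first: 0xB04A.
Top bit is set, so as a signed 16-bit value this is 0xB04A − 2^16 = -20406.

-20406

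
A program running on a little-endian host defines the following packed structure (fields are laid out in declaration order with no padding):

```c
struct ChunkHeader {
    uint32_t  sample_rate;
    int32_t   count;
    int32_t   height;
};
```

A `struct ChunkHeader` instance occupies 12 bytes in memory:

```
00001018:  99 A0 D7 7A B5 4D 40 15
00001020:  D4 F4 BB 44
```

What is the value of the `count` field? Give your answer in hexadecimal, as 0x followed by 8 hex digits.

`count` follows `sample_rate` (4 bytes), so it starts at byte offset 4 and occupies 4 bytes.
Bytes at offsets 4..7: B5 4D 40 15.
Little-endian stores the least-significant byte at the lowest address.
Reassemble most-significant byte first: 15 40 4D B5 → 0x15404DB5.

0x15404DB5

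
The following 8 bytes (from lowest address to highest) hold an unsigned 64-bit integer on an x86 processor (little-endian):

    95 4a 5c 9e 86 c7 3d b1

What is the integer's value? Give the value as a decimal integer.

12771583499288988309

In little-endian order the low byte comes first in memory.
Reassemble most-significant byte first: B1 3D C7 86 9E 5C 4A 95 → 0xB13DC7869E5C4A95.
0xB13DC7869E5C4A95 = 12771583499288988309.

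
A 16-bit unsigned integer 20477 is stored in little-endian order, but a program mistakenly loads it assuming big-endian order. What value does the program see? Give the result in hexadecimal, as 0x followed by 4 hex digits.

20477 in 16-bit hexadecimal is 0x4FFD.
Stored little-endian, the bytes at ascending addresses are FD 4F.
Read back as big-endian, the last byte is least significant, giving 0xFD4F.

0xFD4F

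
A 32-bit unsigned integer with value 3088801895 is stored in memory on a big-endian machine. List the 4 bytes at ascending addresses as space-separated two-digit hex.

3088801895 in hexadecimal, padded to 32 bits, is 0xB81B6067.
Split into bytes (most-significant first): B8 1B 60 67.
Big-endian: lowest address holds the most-significant byte.
So the memory order matches the most-significant-first order: B8 1B 60 67.

B8 1B 60 67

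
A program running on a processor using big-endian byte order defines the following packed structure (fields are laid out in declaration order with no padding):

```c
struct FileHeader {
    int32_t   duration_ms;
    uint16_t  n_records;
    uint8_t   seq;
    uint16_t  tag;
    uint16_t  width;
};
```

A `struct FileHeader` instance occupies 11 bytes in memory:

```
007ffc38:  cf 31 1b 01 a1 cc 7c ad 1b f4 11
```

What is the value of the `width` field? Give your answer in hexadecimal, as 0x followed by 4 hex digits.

`width` follows `duration_ms` (4 B), `n_records` (2 B), `seq` (1 B), `tag` (2 B), so it starts at offset 4 + 2 + 1 + 2 = 9 and occupies 2 bytes.
Bytes at offsets 9..10: F4 11.
Big-endian: lowest address holds the most-significant byte.
The bytes are already most-significant first: 0xF411.

0xF411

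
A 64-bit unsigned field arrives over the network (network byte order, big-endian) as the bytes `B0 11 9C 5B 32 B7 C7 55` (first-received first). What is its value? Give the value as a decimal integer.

In big-endian order the high byte comes first in memory.
The bytes are already most-significant first: 0xB0119C5B32B7C755.
0xB0119C5B32B7C755 = 12687093540786259797.

12687093540786259797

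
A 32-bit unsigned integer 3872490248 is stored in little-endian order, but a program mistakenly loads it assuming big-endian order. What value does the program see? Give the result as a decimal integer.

142856678

3872490248 in 32-bit hexadecimal is 0xE6D18308.
Stored little-endian, the bytes at ascending addresses are 08 83 D1 E6.
Read back as big-endian, the last byte is least significant, giving 0x0883D1E6.
0x0883D1E6 = 142856678.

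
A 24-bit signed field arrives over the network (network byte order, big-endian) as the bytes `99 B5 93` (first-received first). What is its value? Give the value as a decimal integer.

-6703725

Big-endian: lowest address holds the most-significant byte.
The bytes are already most-significant first: 0x99B593.
Top bit is set, so as a signed 24-bit value this is 0x99B593 − 2^24 = -6703725.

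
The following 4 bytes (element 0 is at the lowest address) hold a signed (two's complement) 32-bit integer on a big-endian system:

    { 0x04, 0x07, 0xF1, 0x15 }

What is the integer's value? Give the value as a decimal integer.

67629333

Big-endian stores the most-significant byte at the lowest address.
The bytes are already most-significant first: 0x0407F115.
0x0407F115 = 67629333.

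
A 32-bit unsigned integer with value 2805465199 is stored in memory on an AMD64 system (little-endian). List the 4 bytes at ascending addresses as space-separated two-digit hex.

6F 00 38 A7

2805465199 in hexadecimal, padded to 32 bits, is 0xA738006F.
Split into bytes (most-significant first): A7 38 00 6F.
In little-endian order the low byte comes first in memory.
So at ascending addresses the bytes are 6F 00 38 A7.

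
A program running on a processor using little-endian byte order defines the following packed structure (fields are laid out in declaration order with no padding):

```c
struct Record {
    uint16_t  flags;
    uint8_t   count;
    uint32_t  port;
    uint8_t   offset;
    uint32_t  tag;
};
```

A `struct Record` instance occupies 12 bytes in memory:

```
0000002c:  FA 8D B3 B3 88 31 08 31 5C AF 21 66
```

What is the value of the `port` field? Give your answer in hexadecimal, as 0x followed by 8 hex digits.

`port` follows `flags` (2 B), `count` (1 B), so it starts at offset 2 + 1 = 3 and occupies 4 bytes.
Bytes at offsets 3..6: B3 88 31 08.
Little-endian: lowest address holds the least-significant byte.
Reassemble most-significant byte first: 08 31 88 B3 → 0x083188B3.

0x083188B3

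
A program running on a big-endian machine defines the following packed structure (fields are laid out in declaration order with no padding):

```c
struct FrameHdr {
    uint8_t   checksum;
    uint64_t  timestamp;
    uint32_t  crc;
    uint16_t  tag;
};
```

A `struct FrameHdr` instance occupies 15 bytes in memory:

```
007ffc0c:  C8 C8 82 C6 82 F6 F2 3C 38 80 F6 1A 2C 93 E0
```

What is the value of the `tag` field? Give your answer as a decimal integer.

`tag` follows `checksum` (1 B), `timestamp` (8 B), `crc` (4 B), so it starts at offset 1 + 8 + 4 = 13 and occupies 2 bytes.
Bytes at offsets 13..14: 93 E0.
In big-endian order the high byte comes first in memory.
The bytes are already most-significant first: 0x93E0.
0x93E0 = 37856.

37856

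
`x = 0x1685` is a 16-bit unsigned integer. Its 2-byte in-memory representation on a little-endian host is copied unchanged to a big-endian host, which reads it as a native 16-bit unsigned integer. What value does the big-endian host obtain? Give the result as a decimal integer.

34070

Stored little-endian, the bytes at ascending addresses are 85 16.
Read back as big-endian, the last byte is least significant, giving 0x8516.
0x8516 = 34070.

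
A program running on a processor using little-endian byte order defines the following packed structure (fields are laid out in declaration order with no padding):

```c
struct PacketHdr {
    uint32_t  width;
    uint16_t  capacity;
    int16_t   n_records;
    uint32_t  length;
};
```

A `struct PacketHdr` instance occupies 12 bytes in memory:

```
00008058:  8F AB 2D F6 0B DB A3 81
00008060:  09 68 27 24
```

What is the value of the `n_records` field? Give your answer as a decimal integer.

-32349

`n_records` follows `width` (4 B), `capacity` (2 B), so it starts at offset 4 + 2 = 6 and occupies 2 bytes.
Bytes at offsets 6..7: A3 81.
In little-endian order the low byte comes first in memory.
Reassemble most-significant byte first: 81 A3 → 0x81A3.
Top bit is set, so as a signed 16-bit value this is 0x81A3 − 2^16 = -32349.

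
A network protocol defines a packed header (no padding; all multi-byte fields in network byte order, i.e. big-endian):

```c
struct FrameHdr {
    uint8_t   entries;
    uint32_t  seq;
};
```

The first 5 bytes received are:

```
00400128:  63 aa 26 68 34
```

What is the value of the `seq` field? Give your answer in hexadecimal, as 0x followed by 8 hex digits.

`seq` follows `entries` (1 byte), so it starts at byte offset 1 and occupies 4 bytes.
Bytes at offsets 1..4: AA 26 68 34.
In big-endian order the high byte comes first in memory.
The bytes are already most-significant first: 0xAA266834.

0xAA266834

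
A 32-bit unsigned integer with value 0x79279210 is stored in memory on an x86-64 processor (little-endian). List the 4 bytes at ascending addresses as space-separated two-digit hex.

Split into bytes (most-significant first): 79 27 92 10.
Little-endian: lowest address holds the least-significant byte.
So at ascending addresses the bytes are 10 92 27 79.

10 92 27 79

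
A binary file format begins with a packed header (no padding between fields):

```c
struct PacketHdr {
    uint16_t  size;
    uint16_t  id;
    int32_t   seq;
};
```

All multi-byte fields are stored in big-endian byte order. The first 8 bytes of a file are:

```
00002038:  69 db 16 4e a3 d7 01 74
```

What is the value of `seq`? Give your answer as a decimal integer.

`seq` follows `size` (2 B), `id` (2 B), so it starts at offset 2 + 2 = 4 and occupies 4 bytes.
Bytes at offsets 4..7: A3 D7 01 74.
Big-endian: lowest address holds the most-significant byte.
The bytes are already most-significant first: 0xA3D70174.
Top bit is set, so as a signed 32-bit value this is 0xA3D70174 − 2^32 = -1546190476.

-1546190476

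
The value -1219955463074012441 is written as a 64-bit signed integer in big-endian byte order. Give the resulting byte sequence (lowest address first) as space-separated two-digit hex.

EF 11 D8 F8 4D AD 22 E7

Two's complement of -1219955463074012441 in 64 bits: 1219955463074012441 = 0x10EE2707B252DD19; invert → 0xEF11D8F84DAD22E6; add 1 → 0xEF11D8F84DAD22E7.
Split into bytes (most-significant first): EF 11 D8 F8 4D AD 22 E7.
In big-endian order the high byte comes first in memory.
So the memory order matches the most-significant-first order: EF 11 D8 F8 4D AD 22 E7.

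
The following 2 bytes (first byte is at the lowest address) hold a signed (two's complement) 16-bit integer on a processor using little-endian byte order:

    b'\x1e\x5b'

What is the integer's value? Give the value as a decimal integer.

23326

Little-endian stores the least-significant byte at the lowest address.
Reassemble most-significant byte first: 5B 1E → 0x5B1E.
0x5B1E = 23326.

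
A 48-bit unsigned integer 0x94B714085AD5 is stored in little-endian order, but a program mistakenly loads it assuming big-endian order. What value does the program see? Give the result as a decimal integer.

234582659348372

Stored little-endian, the bytes at ascending addresses are D5 5A 08 14 B7 94.
Read back as big-endian, the last byte is least significant, giving 0xD55A0814B794.
0xD55A0814B794 = 234582659348372.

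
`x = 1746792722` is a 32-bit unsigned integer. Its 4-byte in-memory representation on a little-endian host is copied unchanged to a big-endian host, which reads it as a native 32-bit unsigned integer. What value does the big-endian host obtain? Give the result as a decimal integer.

317791592

1746792722 in 32-bit hexadecimal is 0x681DF112.
Stored little-endian, the bytes at ascending addresses are 12 F1 1D 68.
Read back as big-endian, the last byte is least significant, giving 0x12F11D68.
0x12F11D68 = 317791592.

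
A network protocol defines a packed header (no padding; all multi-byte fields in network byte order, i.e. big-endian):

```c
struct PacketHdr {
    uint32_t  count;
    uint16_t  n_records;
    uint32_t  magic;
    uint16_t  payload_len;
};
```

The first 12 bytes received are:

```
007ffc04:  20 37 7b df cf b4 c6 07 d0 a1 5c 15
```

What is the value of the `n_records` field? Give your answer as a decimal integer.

`n_records` follows `count` (4 bytes), so it starts at byte offset 4 and occupies 2 bytes.
Bytes at offsets 4..5: CF B4.
Big-endian: lowest address holds the most-significant byte.
The bytes are already most-significant first: 0xCFB4.
0xCFB4 = 53172.

53172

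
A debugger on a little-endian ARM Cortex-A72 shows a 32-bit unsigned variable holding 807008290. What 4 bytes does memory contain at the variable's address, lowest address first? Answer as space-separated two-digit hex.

22 F8 19 30

807008290 in hexadecimal, padded to 32 bits, is 0x3019F822.
Split into bytes (most-significant first): 30 19 F8 22.
Little-endian: lowest address holds the least-significant byte.
So at ascending addresses the bytes are 22 F8 19 30.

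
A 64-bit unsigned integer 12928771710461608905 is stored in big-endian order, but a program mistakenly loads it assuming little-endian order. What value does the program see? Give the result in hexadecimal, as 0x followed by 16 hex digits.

12928771710461608905 in 64-bit hexadecimal is 0xB36C395F002F03C9.
Stored big-endian, the bytes at ascending addresses are B3 6C 39 5F 00 2F 03 C9.
Read back as little-endian, the first byte is least significant, giving 0xC9032F005F396CB3.

0xC9032F005F396CB3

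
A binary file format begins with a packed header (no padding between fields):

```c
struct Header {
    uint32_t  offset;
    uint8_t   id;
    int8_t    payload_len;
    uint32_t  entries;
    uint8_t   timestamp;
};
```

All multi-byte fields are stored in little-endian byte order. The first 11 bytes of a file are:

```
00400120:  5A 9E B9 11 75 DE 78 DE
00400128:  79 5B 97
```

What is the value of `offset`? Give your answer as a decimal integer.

297377370

`offset` is the first field, at byte offset 0, occupying 4 bytes.
Bytes at offsets 0..3: 5A 9E B9 11.
In little-endian order the low byte comes first in memory.
Reassemble most-significant byte first: 11 B9 9E 5A → 0x11B99E5A.
0x11B99E5A = 297377370.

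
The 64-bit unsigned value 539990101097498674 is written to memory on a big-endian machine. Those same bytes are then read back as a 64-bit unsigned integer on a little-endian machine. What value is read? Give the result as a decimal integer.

539990101097498674 in 64-bit hexadecimal is 0x077E6E22CE24C832.
Stored big-endian, the bytes at ascending addresses are 07 7E 6E 22 CE 24 C8 32.
Read back as little-endian, the first byte is least significant, giving 0x32C824CE226E7E07.
0x32C824CE226E7E07 = 3659215164998057479.

3659215164998057479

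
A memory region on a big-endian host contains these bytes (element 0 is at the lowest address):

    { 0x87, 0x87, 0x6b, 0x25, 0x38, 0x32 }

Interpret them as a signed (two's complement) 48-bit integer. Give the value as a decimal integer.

Big-endian stores the most-significant byte at the lowest address.
The bytes are already most-significant first: 0x87876B253832.
Top bit is set, so as a signed 48-bit value this is 0x87876B253832 − 2^48 = -132459288774606.

-132459288774606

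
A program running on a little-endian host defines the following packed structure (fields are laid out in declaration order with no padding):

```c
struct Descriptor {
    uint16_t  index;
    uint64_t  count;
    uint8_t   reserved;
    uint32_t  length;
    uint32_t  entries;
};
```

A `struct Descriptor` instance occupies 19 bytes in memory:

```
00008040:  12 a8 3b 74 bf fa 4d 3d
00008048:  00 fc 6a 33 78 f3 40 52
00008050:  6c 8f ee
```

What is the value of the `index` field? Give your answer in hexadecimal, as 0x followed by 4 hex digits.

`index` is the first field, at byte offset 0, occupying 2 bytes.
Bytes at offsets 0..1: 12 A8.
Little-endian stores the least-significant byte at the lowest address.
Reassemble most-significant byte first: A8 12 → 0xA812.

0xA812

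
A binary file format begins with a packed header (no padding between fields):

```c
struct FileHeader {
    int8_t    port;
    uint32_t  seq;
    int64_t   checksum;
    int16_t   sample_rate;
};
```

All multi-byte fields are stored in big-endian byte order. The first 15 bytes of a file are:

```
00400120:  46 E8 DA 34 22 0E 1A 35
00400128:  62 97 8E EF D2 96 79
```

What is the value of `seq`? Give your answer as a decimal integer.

`seq` follows `port` (1 byte), so it starts at byte offset 1 and occupies 4 bytes.
Bytes at offsets 1..4: E8 DA 34 22.
Big-endian stores the most-significant byte at the lowest address.
The bytes are already most-significant first: 0xE8DA3422.
0xE8DA3422 = 3906614306.

3906614306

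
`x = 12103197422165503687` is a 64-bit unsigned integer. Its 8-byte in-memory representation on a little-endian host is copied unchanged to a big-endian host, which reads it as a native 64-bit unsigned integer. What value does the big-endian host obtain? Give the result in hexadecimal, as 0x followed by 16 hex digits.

12103197422165503687 in 64-bit hexadecimal is 0xA7F731EE12992EC7.
Stored little-endian, the bytes at ascending addresses are C7 2E 99 12 EE 31 F7 A7.
Read back as big-endian, the last byte is least significant, giving 0xC72E9912EE31F7A7.

0xC72E9912EE31F7A7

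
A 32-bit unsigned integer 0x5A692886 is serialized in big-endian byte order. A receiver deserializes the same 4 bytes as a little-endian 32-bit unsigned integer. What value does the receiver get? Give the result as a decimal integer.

Stored big-endian, the bytes at ascending addresses are 5A 69 28 86.
Read back as little-endian, the first byte is least significant, giving 0x8628695A.
0x8628695A = 2250795354.

2250795354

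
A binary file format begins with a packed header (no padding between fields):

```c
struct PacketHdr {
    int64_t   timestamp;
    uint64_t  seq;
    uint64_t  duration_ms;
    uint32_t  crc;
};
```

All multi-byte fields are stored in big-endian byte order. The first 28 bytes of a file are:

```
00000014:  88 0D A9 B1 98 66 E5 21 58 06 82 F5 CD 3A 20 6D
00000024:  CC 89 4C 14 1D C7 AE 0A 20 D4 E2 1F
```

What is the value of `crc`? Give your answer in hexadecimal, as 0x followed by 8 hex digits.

0x20D4E21F

`crc` follows `timestamp` (8 B), `seq` (8 B), `duration_ms` (8 B), so it starts at offset 8 + 8 + 8 = 24 and occupies 4 bytes.
Bytes at offsets 24..27: 20 D4 E2 1F.
Big-endian stores the most-significant byte at the lowest address.
The bytes are already most-significant first: 0x20D4E21F.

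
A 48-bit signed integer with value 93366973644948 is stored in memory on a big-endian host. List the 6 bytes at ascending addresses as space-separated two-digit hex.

54 EA B1 4C 40 94

93366973644948 in hexadecimal, padded to 48 bits, is 0x54EAB14C4094.
Split into bytes (most-significant first): 54 EA B1 4C 40 94.
In big-endian order the high byte comes first in memory.
So the memory order matches the most-significant-first order: 54 EA B1 4C 40 94.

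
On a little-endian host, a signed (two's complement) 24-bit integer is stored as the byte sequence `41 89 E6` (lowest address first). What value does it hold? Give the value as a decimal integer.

-1668799

Little-endian: lowest address holds the least-significant byte.
Reassemble most-significant byte first: E6 89 41 → 0xE68941.
Top bit is set, so as a signed 24-bit value this is 0xE68941 − 2^24 = -1668799.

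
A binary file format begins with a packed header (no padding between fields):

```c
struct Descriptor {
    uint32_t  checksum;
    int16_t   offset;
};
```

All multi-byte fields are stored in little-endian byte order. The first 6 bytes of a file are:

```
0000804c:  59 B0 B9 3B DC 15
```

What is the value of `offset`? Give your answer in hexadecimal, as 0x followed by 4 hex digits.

0x15DC

`offset` follows `checksum` (4 bytes), so it starts at byte offset 4 and occupies 2 bytes.
Bytes at offsets 4..5: DC 15.
Little-endian: lowest address holds the least-significant byte.
Reassemble most-significant byte first: 15 DC → 0x15DC.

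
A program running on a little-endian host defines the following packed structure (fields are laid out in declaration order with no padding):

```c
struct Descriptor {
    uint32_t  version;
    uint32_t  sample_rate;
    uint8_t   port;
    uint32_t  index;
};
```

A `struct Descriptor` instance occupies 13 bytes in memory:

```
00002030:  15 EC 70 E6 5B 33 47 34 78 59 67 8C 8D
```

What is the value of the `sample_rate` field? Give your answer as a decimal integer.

877081435

`sample_rate` follows `version` (4 bytes), so it starts at byte offset 4 and occupies 4 bytes.
Bytes at offsets 4..7: 5B 33 47 34.
Little-endian: lowest address holds the least-significant byte.
Reassemble most-significant byte first: 34 47 33 5B → 0x3447335B.
0x3447335B = 877081435.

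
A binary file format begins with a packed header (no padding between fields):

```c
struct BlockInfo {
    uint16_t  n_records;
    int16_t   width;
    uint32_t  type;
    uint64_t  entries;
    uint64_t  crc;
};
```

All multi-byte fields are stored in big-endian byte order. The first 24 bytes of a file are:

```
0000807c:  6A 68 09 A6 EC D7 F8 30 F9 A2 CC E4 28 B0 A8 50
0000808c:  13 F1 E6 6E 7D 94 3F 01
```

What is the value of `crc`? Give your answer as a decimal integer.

1437183118335557377

`crc` follows `n_records` (2 B), `width` (2 B), `type` (4 B), `entries` (8 B), so it starts at offset 2 + 2 + 4 + 8 = 16 and occupies 8 bytes.
Bytes at offsets 16..23: 13 F1 E6 6E 7D 94 3F 01.
In big-endian order the high byte comes first in memory.
The bytes are already most-significant first: 0x13F1E66E7D943F01.
0x13F1E66E7D943F01 = 1437183118335557377.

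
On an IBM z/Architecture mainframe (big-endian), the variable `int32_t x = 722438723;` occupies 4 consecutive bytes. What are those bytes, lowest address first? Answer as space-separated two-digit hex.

2B 0F 8A 43

722438723 in hexadecimal, padded to 32 bits, is 0x2B0F8A43.
Split into bytes (most-significant first): 2B 0F 8A 43.
In big-endian order the high byte comes first in memory.
So the memory order matches the most-significant-first order: 2B 0F 8A 43.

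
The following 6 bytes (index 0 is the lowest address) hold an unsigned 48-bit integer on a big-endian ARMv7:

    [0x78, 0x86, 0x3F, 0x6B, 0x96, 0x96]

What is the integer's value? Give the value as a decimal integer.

Big-endian stores the most-significant byte at the lowest address.
The bytes are already most-significant first: 0x78863F6B9696.
0x78863F6B9696 = 132517984966294.

132517984966294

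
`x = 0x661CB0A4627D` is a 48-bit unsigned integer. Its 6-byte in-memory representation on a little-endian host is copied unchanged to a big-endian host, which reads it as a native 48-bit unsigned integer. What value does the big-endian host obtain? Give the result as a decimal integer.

137862623272038

Stored little-endian, the bytes at ascending addresses are 7D 62 A4 B0 1C 66.
Read back as big-endian, the last byte is least significant, giving 0x7D62A4B01C66.
0x7D62A4B01C66 = 137862623272038.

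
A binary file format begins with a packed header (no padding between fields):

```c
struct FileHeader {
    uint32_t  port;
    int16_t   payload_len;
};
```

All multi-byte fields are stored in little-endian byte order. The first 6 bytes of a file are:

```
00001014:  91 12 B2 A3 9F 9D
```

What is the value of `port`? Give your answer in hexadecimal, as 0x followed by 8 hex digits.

0xA3B21291

`port` is the first field, at byte offset 0, occupying 4 bytes.
Bytes at offsets 0..3: 91 12 B2 A3.
Little-endian stores the least-significant byte at the lowest address.
Reassemble most-significant byte first: A3 B2 12 91 → 0xA3B21291.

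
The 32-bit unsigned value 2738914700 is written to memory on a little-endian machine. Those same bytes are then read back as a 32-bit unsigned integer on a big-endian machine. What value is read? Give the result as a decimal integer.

2357543075

2738914700 in 32-bit hexadecimal is 0xA340858C.
Stored little-endian, the bytes at ascending addresses are 8C 85 40 A3.
Read back as big-endian, the last byte is least significant, giving 0x8C8540A3.
0x8C8540A3 = 2357543075.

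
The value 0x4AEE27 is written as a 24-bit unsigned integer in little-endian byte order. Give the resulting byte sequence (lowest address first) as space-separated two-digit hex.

Split into bytes (most-significant first): 4A EE 27.
In little-endian order the low byte comes first in memory.
So at ascending addresses the bytes are 27 EE 4A.

27 EE 4A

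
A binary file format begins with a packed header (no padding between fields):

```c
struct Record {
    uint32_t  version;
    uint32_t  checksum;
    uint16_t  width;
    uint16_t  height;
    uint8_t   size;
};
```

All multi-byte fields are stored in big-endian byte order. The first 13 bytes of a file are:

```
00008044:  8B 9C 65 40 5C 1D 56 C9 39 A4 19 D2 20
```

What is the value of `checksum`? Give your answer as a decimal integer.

1545426633

`checksum` follows `version` (4 bytes), so it starts at byte offset 4 and occupies 4 bytes.
Bytes at offsets 4..7: 5C 1D 56 C9.
Big-endian: lowest address holds the most-significant byte.
The bytes are already most-significant first: 0x5C1D56C9.
0x5C1D56C9 = 1545426633.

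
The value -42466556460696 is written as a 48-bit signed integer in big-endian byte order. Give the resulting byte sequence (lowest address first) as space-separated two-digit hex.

D9 60 7B FC C1 68

Two's complement of -42466556460696 in 48 bits: 42466556460696 = 0x269F84033E98; invert → 0xD9607BFCC167; add 1 → 0xD9607BFCC168.
Split into bytes (most-significant first): D9 60 7B FC C1 68.
Big-endian: lowest address holds the most-significant byte.
So the memory order matches the most-significant-first order: D9 60 7B FC C1 68.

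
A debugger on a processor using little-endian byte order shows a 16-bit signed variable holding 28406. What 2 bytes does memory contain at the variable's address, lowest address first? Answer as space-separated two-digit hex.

28406 in hexadecimal, padded to 16 bits, is 0x6EF6.
Split into bytes (most-significant first): 6E F6.
In little-endian order the low byte comes first in memory.
So at ascending addresses the bytes are F6 6E.

F6 6E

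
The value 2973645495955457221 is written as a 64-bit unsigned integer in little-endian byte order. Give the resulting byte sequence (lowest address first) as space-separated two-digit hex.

C5 84 5D D2 D2 82 44 29

2973645495955457221 in hexadecimal, padded to 64 bits, is 0x294482D2D25D84C5.
Split into bytes (most-significant first): 29 44 82 D2 D2 5D 84 C5.
Little-endian stores the least-significant byte at the lowest address.
So at ascending addresses the bytes are C5 84 5D D2 D2 82 44 29.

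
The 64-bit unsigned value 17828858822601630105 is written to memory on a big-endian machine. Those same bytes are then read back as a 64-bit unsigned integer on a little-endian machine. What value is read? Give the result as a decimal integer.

11052328573490982135

17828858822601630105 in 64-bit hexadecimal is 0xF76CD4A347C26199.
Stored big-endian, the bytes at ascending addresses are F7 6C D4 A3 47 C2 61 99.
Read back as little-endian, the first byte is least significant, giving 0x9961C247A3D46CF7.
0x9961C247A3D46CF7 = 11052328573490982135.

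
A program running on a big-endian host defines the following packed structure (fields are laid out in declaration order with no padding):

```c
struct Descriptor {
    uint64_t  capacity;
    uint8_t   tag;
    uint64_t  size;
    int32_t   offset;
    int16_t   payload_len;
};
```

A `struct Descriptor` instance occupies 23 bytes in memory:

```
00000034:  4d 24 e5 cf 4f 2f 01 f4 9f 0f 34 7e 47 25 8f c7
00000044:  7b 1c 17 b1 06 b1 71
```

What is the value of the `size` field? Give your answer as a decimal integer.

`size` follows `capacity` (8 B), `tag` (1 B), so it starts at offset 8 + 1 = 9 and occupies 8 bytes.
Bytes at offsets 9..16: 0F 34 7E 47 25 8F C7 7B.
Big-endian: lowest address holds the most-significant byte.
The bytes are already most-significant first: 0x0F347E47258FC77B.
0x0F347E47258FC77B = 1095639453395830651.

1095639453395830651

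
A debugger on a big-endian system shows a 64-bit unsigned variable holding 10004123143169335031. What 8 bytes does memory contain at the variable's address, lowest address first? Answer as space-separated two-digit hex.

8A D5 C8 FE 9D DF 5E F7

10004123143169335031 in hexadecimal, padded to 64 bits, is 0x8AD5C8FE9DDF5EF7.
Split into bytes (most-significant first): 8A D5 C8 FE 9D DF 5E F7.
Big-endian stores the most-significant byte at the lowest address.
So the memory order matches the most-significant-first order: 8A D5 C8 FE 9D DF 5E F7.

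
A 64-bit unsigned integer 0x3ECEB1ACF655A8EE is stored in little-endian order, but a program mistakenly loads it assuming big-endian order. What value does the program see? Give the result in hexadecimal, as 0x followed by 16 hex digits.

Stored little-endian, the bytes at ascending addresses are EE A8 55 F6 AC B1 CE 3E.
Read back as big-endian, the last byte is least significant, giving 0xEEA855F6ACB1CE3E.

0xEEA855F6ACB1CE3E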